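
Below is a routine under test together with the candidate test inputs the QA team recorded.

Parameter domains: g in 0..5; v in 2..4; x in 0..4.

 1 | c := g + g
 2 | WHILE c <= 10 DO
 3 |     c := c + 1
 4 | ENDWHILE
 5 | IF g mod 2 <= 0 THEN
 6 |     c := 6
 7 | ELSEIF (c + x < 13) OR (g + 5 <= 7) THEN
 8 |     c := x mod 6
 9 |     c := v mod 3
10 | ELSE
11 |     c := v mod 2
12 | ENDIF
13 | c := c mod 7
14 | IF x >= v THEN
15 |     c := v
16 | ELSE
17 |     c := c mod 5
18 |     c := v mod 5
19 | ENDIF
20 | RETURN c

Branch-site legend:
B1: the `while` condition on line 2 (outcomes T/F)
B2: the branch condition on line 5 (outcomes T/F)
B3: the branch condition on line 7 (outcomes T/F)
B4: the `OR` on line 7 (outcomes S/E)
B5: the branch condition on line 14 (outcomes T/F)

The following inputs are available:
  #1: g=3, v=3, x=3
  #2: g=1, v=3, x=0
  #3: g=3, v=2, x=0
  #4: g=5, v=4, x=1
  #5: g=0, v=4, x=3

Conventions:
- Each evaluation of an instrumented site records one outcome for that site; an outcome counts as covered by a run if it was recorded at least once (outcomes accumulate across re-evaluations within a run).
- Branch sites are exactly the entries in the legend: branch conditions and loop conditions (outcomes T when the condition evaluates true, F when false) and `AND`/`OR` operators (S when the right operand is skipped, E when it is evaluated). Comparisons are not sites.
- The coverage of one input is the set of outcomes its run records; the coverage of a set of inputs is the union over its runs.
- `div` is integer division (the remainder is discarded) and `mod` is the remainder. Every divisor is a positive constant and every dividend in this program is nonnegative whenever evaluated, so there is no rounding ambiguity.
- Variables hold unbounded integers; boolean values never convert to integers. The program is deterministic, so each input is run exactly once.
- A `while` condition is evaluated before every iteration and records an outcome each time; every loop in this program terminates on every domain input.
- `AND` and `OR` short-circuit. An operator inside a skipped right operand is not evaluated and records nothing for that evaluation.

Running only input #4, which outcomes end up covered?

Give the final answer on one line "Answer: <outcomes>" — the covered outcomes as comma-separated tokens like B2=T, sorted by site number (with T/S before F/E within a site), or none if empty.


Tracing the run of input #4 (g=5, v=4, x=1):
  B1->T, B1->F, B2->F, B4->S, B3->T, B5->F
distinct outcomes covered: B1=T, B1=F, B2=F, B3=T, B4=S, B5=F
Answer: B1=T, B1=F, B2=F, B3=T, B4=S, B5=F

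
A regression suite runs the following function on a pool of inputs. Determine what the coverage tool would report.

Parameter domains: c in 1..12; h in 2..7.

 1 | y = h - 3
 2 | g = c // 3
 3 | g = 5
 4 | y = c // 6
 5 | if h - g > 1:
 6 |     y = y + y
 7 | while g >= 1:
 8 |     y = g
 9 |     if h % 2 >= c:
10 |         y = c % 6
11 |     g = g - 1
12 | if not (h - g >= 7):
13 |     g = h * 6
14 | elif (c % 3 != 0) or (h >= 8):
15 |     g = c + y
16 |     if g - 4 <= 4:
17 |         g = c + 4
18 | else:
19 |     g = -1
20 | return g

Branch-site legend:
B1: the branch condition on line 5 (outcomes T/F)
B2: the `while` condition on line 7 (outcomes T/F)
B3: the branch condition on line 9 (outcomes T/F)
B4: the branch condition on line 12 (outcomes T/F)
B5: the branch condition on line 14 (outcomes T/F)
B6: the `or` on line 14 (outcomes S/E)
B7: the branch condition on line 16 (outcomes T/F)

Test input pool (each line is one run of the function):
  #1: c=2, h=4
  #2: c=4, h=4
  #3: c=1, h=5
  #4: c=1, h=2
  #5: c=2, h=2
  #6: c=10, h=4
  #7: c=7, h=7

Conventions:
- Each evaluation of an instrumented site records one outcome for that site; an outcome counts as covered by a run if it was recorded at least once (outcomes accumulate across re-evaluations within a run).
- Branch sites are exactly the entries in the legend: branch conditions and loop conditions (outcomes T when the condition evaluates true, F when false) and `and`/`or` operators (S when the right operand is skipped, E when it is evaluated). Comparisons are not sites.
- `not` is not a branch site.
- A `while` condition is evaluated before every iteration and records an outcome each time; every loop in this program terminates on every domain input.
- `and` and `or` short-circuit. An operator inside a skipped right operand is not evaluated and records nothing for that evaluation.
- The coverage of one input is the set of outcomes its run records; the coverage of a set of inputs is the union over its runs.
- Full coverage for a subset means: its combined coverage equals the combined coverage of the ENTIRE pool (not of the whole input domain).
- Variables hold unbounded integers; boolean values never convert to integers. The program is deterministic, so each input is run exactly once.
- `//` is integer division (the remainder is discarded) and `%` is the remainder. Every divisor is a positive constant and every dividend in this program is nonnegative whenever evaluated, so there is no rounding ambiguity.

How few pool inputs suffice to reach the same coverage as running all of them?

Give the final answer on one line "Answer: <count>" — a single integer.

#1 (c=2, h=4) -> covered: B1=F, B2=T, B2=F, B3=F, B4=T
#2 (c=4, h=4) -> covered: B1=F, B2=T, B2=F, B3=F, B4=T
#3 (c=1, h=5) -> covered: B1=F, B2=T, B2=F, B3=T, B4=T
#4 (c=1, h=2) -> covered: B1=F, B2=T, B2=F, B3=F, B4=T
#5 (c=2, h=2) -> covered: B1=F, B2=T, B2=F, B3=F, B4=T
#6 (c=10, h=4) -> covered: B1=F, B2=T, B2=F, B3=F, B4=T
#7 (c=7, h=7) -> covered: B1=T, B2=T, B2=F, B3=F, B4=F, B5=T, B6=S, B7=T
pool-wide coverage (11 outcomes): B1=T, B1=F, B2=T, B2=F, B3=T, B3=F, B4=T, B4=F, B5=T, B6=S, B7=T
checked all size-1 subsets: none covers 11 outcomes (max 8/11)
the canonical winner is {3, 7}: size 2, full 11-outcome coverage, earliest index list among size-2 covers

Answer: 2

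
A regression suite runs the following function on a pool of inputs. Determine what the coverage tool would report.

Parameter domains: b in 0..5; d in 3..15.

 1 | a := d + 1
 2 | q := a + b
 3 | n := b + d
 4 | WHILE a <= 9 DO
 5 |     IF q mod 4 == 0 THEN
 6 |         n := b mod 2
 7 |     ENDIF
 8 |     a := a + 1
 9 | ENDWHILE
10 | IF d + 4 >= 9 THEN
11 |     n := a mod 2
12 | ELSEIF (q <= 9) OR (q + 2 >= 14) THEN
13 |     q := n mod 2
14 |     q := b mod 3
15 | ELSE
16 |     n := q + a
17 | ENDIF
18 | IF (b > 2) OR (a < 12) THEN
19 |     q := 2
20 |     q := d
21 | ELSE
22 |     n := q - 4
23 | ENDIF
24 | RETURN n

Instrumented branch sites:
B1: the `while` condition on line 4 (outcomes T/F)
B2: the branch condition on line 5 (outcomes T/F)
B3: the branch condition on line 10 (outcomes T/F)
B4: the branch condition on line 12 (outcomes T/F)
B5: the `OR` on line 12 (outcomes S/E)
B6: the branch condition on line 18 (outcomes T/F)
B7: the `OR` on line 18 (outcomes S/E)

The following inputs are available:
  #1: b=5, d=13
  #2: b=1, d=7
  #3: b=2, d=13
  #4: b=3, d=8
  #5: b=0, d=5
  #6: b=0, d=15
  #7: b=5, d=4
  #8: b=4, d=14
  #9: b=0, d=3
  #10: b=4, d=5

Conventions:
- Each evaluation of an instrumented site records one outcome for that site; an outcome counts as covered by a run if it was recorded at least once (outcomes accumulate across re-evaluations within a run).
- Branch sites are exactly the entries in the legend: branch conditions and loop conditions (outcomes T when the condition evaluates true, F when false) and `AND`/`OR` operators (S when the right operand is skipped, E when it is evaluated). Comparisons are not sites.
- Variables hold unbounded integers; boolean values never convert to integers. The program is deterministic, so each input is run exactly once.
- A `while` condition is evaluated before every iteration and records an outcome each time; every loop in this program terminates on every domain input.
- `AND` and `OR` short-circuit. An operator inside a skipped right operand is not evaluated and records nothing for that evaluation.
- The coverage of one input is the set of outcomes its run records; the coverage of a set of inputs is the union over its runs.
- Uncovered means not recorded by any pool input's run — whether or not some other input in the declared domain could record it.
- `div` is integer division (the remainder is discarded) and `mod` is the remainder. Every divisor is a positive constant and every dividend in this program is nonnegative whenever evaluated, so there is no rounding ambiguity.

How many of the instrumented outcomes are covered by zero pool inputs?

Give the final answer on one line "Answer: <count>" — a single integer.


input #1, b=5, d=13: events B1->F, B3->T, B7->S, B6->T; outcomes B1=F, B3=T, B6=T, B7=S
input #2, b=1, d=7: events B1->T, B2->F, B1->T, B2->F, B1->F, B3->T, B7->E, B6->T; outcomes B1=T, B1=F, B2=F, B3=T, B6=T, B7=E
input #3, b=2, d=13: events B1->F, B3->T, B7->E, B6->F; outcomes B1=F, B3=T, B6=F, B7=E
input #4, b=3, d=8: events B1->T, B2->T, B1->F, B3->T, B7->S, B6->T; outcomes B1=T, B1=F, B2=T, B3=T, B6=T, B7=S
input #5, b=0, d=5: events B1->T, B2->F, B1->T, B2->F, B1->T, B2->F, B1->T, B2->F, B1->F, B3->T, B7->E, B6->T; outcomes B1=T, B1=F, B2=F, B3=T, B6=T, B7=E
input #6, b=0, d=15: events B1->F, B3->T, B7->E, B6->F; outcomes B1=F, B3=T, B6=F, B7=E
input #7, b=5, d=4: events B1->T, B2->F, B1->T, B2->F, B1->T, B2->F, B1->T, B2->F, B1->T, B2->F, B1->F, B3->F, B5->E, B4->F, ...; outcomes B1=T, B1=F, B2=F, B3=F, B4=F, B5=E, B6=T, B7=S
input #8, b=4, d=14: events B1->F, B3->T, B7->S, B6->T; outcomes B1=F, B3=T, B6=T, B7=S
input #9, b=0, d=3: events B1->T, B2->T, B1->T, B2->T, B1->T, B2->T, B1->T, B2->T, B1->T, B2->T, B1->T, B2->T, B1->F, B3->F, ...; outcomes B1=T, B1=F, B2=T, B3=F, B4=T, B5=S, B6=T, B7=E
input #10, b=4, d=5: events B1->T, B2->F, B1->T, B2->F, B1->T, B2->F, B1->T, B2->F, B1->F, B3->T, B7->S, B6->T; outcomes B1=T, B1=F, B2=F, B3=T, B6=T, B7=S
union over the pool: B1=T, B1=F, B2=T, B2=F, B3=T, B3=F, B4=T, B4=F, B5=S, B5=E, B6=T, B6=F, B7=S, B7=E
uncovered (0 of 14): none
Answer: 0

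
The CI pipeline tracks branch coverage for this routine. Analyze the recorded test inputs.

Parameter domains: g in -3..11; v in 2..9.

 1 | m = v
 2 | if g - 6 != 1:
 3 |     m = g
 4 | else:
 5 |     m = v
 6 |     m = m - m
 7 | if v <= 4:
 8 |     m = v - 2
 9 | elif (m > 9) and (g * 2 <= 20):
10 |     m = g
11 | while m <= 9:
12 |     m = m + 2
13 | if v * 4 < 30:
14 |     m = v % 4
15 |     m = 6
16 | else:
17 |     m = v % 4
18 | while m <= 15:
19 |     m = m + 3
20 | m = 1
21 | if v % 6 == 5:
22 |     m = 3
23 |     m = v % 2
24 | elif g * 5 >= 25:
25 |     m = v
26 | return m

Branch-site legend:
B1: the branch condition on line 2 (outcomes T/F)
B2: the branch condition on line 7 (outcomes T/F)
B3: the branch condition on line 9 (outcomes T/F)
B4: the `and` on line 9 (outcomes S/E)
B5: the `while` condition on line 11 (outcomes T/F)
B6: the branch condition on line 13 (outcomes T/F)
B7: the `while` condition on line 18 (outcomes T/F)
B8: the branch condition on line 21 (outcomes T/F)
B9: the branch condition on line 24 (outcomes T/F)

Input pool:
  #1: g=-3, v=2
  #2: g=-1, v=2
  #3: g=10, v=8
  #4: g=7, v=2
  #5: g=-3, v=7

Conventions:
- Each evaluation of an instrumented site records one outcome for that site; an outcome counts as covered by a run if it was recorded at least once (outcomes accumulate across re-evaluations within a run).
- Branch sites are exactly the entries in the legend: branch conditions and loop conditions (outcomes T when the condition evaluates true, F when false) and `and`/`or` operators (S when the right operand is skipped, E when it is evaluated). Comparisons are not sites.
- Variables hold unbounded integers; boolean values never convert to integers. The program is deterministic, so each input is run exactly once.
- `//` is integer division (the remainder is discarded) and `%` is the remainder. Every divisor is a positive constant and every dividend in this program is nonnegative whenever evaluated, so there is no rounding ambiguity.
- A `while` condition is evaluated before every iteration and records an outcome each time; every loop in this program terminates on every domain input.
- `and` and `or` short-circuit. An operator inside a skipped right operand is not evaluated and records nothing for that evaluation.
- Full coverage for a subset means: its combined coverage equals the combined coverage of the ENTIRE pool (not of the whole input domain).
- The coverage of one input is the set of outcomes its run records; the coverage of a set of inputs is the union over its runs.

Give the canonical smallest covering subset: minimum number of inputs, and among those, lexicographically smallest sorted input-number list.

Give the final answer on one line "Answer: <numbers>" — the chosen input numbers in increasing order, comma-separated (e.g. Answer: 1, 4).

#1 (g=-3, v=2) -> B1->T, B2->T, B5->T, B5->T, B5->T, B5->T, B5->T, B5->F, B6->T, B7->T, B7->T, B7->T, B7->T, B7->F, ...; covered: B1=T, B2=T, B5=T, B5=F, B6=T, B7=T, B7=F, B8=F, B9=F
#2 (g=-1, v=2) -> B1->T, B2->T, B5->T, B5->T, B5->T, B5->T, B5->T, B5->F, B6->T, B7->T, B7->T, B7->T, B7->T, B7->F, ...; covered: B1=T, B2=T, B5=T, B5=F, B6=T, B7=T, B7=F, B8=F, B9=F
#3 (g=10, v=8) -> B1->T, B2->F, B4->E, B3->T, B5->F, B6->F, B7->T, B7->T, B7->T, B7->T, B7->T, B7->T, B7->F, B8->F, ...; covered: B1=T, B2=F, B3=T, B4=E, B5=F, B6=F, B7=T, B7=F, B8=F, B9=T
#4 (g=7, v=2) -> B1->F, B2->T, B5->T, B5->T, B5->T, B5->T, B5->T, B5->F, B6->T, B7->T, B7->T, B7->T, B7->T, B7->F, ...; covered: B1=F, B2=T, B5=T, B5=F, B6=T, B7=T, B7=F, B8=F, B9=T
#5 (g=-3, v=7) -> B1->T, B2->F, B4->S, B3->F, B5->T, B5->T, B5->T, B5->T, B5->T, B5->T, B5->T, B5->F, B6->T, B7->T, ...; covered: B1=T, B2=F, B3=F, B4=S, B5=T, B5=F, B6=T, B7=T, B7=F, B8=F, B9=F
union over all inputs: B1=T, B1=F, B2=T, B2=F, B3=T, B3=F, B4=S, B4=E, B5=T, B5=F, B6=T, B6=F, B7=T, B7=F, B8=F, B9=T, B9=F (17 outcomes)
size 1 is not enough: best union over all size-1 subsets is 11/17
size 2 is not enough: best union over all size-2 subsets is 15/17
size 3: inputs {3, 4, 5} cover all 17 outcomes, and no lexicographically smaller subset of this size does

Answer: 3, 4, 5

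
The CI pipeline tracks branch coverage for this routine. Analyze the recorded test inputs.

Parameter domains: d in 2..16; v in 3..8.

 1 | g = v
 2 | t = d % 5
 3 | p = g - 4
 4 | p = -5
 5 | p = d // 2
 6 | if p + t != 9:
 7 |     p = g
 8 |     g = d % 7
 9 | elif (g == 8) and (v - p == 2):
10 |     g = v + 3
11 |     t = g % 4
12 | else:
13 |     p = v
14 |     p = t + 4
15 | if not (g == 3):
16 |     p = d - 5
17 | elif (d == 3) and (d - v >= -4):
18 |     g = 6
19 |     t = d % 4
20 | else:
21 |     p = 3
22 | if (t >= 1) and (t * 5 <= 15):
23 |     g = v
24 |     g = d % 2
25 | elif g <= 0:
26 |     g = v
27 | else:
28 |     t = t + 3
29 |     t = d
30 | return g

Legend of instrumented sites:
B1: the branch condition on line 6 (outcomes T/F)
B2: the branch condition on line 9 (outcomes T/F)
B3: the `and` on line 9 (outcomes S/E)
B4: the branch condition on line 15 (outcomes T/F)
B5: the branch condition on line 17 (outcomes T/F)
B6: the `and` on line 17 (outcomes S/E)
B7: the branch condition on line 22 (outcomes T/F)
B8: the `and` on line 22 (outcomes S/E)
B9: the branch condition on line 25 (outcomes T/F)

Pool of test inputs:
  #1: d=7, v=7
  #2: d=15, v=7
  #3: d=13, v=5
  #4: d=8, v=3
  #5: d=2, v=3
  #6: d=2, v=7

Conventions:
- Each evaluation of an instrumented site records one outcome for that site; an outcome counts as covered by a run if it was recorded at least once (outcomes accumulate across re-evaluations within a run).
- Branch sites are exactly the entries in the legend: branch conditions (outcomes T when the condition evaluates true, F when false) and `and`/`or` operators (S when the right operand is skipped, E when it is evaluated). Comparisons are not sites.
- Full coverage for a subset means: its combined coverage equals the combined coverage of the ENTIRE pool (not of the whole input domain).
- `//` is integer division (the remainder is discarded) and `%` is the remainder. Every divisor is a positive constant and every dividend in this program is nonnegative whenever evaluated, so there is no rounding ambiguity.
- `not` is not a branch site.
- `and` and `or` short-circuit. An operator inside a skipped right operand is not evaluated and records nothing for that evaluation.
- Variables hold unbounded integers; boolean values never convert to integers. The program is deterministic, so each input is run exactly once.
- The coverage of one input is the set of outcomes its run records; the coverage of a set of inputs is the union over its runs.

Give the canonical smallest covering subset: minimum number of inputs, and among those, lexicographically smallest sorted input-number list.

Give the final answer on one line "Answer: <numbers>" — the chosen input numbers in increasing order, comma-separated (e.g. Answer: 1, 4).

test 1 (d=7, v=7) hits B1=T, B4=T, B7=T, B8=E
test 2 (d=15, v=7) hits B1=T, B4=T, B7=F, B8=S, B9=F
test 3 (d=13, v=5) hits B1=F, B2=F, B3=S, B4=T, B7=T, B8=E
test 4 (d=8, v=3) hits B1=T, B4=T, B7=T, B8=E
test 5 (d=2, v=3) hits B1=T, B4=T, B7=T, B8=E
test 6 (d=2, v=7) hits B1=T, B4=T, B7=T, B8=E
pool-wide coverage (10 outcomes): B1=T, B1=F, B2=F, B3=S, B4=T, B7=T, B7=F, B8=S, B8=E, B9=F
checked all size-1 subsets: none covers 10 outcomes (max 6/10)
inputs {2, 3} (size 2) cover everything; no size-2 subset with a lexicographically smaller index list covers all 10

Answer: 2, 3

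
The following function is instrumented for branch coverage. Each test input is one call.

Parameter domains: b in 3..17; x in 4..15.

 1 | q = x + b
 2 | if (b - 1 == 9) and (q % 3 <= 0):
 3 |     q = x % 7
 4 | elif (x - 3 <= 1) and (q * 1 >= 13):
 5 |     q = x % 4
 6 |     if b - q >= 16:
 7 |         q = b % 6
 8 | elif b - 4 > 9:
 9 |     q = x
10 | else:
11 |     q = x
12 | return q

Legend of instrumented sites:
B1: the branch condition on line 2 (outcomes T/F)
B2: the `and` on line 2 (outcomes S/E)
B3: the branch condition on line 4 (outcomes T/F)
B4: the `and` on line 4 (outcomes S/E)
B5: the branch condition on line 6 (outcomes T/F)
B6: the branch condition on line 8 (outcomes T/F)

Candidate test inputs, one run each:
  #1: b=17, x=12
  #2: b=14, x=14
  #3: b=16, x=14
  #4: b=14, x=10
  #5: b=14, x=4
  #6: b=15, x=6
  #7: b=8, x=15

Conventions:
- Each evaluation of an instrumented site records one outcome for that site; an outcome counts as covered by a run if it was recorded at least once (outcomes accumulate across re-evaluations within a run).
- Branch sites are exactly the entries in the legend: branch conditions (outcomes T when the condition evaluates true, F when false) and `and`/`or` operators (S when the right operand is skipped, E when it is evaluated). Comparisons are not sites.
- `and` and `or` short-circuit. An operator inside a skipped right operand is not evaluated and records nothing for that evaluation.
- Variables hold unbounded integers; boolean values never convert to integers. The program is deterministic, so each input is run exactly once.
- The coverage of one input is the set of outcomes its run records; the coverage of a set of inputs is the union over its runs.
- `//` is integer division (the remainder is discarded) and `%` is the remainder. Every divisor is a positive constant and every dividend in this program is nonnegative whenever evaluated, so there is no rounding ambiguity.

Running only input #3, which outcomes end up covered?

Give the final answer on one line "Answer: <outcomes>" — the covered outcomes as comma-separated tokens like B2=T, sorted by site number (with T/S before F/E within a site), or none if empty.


Tracing the run of input #3 (b=16, x=14):
  B2->S, B1->F, B4->S, B3->F, B6->T
deduplicating events, the covered set is: B1=F, B2=S, B3=F, B4=S, B6=T
Answer: B1=F, B2=S, B3=F, B4=S, B6=T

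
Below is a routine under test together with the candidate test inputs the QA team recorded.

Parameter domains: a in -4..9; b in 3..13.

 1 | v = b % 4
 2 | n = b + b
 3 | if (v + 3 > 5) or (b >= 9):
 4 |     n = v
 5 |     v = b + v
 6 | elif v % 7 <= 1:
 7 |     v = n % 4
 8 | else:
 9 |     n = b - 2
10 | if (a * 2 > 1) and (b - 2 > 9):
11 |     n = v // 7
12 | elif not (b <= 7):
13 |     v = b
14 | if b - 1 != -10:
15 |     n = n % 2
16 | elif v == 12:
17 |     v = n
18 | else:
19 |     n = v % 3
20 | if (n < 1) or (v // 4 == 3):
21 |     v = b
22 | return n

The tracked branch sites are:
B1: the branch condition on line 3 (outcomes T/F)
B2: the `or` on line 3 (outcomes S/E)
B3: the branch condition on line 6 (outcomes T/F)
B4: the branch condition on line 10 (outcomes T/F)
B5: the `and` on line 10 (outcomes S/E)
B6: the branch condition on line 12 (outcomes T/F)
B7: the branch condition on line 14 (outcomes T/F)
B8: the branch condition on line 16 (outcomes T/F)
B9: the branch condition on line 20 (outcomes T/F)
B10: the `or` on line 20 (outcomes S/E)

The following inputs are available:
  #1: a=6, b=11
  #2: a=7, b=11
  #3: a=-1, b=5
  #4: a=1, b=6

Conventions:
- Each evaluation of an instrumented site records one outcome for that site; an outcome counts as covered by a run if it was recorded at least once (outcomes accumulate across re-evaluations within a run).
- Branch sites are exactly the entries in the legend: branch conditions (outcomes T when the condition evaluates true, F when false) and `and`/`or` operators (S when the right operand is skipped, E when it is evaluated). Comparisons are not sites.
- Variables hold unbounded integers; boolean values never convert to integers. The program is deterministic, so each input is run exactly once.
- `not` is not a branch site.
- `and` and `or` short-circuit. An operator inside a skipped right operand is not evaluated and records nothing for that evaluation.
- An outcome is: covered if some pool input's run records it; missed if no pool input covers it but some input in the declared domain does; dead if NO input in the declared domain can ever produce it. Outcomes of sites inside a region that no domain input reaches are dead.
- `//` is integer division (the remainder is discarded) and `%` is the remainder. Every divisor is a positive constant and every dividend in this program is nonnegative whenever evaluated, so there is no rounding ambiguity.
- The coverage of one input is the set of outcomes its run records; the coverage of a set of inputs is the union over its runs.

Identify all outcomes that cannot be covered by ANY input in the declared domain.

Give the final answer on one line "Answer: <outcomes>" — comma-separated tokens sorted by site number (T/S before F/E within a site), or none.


checking every outcome against all 154 domain inputs:
  B7=F: no domain input ever produces it -> dead
  B8=T: no domain input ever produces it -> dead
  B8=F: no domain input ever produces it -> dead
  reachable outcomes have witnesses, e.g. B1=T (e.g. a=-4, b=3), B1=F (e.g. a=-4, b=4), B2=S (e.g. a=-4, b=3), B2=E (e.g. a=-4, b=4)
Answer: B7=F, B8=T, B8=F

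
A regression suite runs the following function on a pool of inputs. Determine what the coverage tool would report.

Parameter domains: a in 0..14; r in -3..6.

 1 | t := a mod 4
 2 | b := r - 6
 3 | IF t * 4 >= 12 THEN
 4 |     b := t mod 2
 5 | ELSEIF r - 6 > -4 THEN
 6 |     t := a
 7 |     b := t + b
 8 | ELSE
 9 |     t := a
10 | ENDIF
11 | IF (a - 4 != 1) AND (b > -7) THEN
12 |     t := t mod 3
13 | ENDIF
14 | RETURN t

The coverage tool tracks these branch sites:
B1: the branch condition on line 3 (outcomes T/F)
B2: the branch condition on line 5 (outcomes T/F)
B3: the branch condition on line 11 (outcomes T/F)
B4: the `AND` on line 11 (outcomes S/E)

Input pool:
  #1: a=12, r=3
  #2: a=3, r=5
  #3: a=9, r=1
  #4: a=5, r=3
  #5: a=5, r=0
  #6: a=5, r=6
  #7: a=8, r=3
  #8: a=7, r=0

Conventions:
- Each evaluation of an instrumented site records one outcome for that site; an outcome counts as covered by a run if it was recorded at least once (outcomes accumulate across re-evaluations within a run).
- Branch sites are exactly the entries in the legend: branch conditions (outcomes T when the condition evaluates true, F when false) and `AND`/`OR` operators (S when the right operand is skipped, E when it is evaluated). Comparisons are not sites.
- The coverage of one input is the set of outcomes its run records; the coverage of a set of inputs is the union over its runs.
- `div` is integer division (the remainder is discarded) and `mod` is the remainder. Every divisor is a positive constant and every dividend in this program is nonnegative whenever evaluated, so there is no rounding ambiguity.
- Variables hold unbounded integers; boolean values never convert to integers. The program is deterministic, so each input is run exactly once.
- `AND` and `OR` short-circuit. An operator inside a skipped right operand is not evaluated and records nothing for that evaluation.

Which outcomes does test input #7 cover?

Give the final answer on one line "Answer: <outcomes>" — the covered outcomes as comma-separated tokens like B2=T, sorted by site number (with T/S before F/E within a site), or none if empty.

Running input #7 (a=8, r=3), event by event:
  B1->F, B2->T, B4->E, B3->T
distinct outcomes covered: B1=F, B2=T, B3=T, B4=E

Answer: B1=F, B2=T, B3=T, B4=E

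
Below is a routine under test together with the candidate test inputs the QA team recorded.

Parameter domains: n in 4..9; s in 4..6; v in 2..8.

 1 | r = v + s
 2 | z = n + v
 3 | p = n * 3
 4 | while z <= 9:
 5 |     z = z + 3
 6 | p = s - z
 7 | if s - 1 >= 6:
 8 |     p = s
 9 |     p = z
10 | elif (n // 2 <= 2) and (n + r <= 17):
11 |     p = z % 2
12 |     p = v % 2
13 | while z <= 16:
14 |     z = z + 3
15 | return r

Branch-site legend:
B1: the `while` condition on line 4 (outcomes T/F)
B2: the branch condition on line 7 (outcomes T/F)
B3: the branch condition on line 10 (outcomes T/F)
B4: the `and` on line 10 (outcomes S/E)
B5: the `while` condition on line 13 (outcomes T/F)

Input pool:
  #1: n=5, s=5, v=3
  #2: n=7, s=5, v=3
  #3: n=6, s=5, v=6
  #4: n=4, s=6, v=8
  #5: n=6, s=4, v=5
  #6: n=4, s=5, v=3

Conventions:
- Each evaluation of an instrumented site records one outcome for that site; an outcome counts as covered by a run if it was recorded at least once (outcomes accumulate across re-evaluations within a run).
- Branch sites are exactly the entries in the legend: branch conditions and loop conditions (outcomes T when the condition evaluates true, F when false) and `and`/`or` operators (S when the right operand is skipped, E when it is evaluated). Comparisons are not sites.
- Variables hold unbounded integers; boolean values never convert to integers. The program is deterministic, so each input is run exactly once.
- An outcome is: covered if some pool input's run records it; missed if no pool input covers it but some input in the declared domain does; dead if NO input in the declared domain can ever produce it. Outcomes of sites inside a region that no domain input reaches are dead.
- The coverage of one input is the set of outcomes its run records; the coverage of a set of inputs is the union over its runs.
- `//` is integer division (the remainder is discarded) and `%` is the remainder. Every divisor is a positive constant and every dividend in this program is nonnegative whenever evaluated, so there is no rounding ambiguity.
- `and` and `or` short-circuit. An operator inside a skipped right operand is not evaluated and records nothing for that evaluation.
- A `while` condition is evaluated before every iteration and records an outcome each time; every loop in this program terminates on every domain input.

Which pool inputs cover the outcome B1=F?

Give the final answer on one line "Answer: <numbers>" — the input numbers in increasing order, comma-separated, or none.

input #1 (n=5, s=5, v=3): produces B1=F
input #2 (n=7, s=5, v=3): produces B1=F
input #3 (n=6, s=5, v=6): produces B1=F
input #4 (n=4, s=6, v=8): produces B1=F
input #5 (n=6, s=4, v=5): produces B1=F
input #6 (n=4, s=5, v=3): produces B1=F

Answer: 1, 2, 3, 4, 5, 6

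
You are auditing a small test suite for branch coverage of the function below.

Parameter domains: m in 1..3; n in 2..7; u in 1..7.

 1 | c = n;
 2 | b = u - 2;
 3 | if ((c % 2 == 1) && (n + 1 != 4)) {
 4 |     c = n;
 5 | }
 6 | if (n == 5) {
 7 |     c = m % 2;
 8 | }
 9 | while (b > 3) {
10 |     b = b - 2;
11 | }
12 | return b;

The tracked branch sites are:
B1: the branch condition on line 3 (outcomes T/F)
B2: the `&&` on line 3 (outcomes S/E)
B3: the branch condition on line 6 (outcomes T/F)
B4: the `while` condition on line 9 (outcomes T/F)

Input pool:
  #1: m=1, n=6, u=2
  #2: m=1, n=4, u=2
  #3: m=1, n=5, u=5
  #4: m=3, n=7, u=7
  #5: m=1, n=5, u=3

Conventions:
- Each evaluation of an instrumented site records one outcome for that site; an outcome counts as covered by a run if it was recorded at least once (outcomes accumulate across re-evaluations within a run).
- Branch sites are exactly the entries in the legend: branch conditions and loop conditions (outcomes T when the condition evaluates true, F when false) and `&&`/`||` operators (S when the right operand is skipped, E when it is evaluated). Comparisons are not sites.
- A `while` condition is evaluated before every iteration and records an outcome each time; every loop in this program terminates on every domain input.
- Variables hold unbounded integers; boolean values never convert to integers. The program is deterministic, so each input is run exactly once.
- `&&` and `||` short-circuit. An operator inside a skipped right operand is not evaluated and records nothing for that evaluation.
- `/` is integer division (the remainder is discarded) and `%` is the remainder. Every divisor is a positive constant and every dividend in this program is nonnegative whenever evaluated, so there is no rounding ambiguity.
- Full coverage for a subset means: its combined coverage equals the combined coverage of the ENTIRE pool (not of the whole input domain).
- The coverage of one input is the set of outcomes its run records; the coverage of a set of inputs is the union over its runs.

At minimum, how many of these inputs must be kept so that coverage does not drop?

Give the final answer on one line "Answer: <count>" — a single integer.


#1 (m=1, n=6, u=2) -> B2->S, B1->F, B3->F, B4->F; covered: B1=F, B2=S, B3=F, B4=F
#2 (m=1, n=4, u=2) -> B2->S, B1->F, B3->F, B4->F; covered: B1=F, B2=S, B3=F, B4=F
#3 (m=1, n=5, u=5) -> B2->E, B1->T, B3->T, B4->F; covered: B1=T, B2=E, B3=T, B4=F
#4 (m=3, n=7, u=7) -> B2->E, B1->T, B3->F, B4->T, B4->F; covered: B1=T, B2=E, B3=F, B4=T, B4=F
#5 (m=1, n=5, u=3) -> B2->E, B1->T, B3->T, B4->F; covered: B1=T, B2=E, B3=T, B4=F
together the pool reaches 8 outcomes: B1=T, B1=F, B2=S, B2=E, B3=T, B3=F, B4=T, B4=F
size 1 is not enough: best union over all size-1 subsets is 5/8
size 2 is not enough: best union over all size-2 subsets is 7/8
at size 3, {1, 3, 4} reaches all 8 outcomes; every lexicographically earlier size-3 subset fails
Answer: 3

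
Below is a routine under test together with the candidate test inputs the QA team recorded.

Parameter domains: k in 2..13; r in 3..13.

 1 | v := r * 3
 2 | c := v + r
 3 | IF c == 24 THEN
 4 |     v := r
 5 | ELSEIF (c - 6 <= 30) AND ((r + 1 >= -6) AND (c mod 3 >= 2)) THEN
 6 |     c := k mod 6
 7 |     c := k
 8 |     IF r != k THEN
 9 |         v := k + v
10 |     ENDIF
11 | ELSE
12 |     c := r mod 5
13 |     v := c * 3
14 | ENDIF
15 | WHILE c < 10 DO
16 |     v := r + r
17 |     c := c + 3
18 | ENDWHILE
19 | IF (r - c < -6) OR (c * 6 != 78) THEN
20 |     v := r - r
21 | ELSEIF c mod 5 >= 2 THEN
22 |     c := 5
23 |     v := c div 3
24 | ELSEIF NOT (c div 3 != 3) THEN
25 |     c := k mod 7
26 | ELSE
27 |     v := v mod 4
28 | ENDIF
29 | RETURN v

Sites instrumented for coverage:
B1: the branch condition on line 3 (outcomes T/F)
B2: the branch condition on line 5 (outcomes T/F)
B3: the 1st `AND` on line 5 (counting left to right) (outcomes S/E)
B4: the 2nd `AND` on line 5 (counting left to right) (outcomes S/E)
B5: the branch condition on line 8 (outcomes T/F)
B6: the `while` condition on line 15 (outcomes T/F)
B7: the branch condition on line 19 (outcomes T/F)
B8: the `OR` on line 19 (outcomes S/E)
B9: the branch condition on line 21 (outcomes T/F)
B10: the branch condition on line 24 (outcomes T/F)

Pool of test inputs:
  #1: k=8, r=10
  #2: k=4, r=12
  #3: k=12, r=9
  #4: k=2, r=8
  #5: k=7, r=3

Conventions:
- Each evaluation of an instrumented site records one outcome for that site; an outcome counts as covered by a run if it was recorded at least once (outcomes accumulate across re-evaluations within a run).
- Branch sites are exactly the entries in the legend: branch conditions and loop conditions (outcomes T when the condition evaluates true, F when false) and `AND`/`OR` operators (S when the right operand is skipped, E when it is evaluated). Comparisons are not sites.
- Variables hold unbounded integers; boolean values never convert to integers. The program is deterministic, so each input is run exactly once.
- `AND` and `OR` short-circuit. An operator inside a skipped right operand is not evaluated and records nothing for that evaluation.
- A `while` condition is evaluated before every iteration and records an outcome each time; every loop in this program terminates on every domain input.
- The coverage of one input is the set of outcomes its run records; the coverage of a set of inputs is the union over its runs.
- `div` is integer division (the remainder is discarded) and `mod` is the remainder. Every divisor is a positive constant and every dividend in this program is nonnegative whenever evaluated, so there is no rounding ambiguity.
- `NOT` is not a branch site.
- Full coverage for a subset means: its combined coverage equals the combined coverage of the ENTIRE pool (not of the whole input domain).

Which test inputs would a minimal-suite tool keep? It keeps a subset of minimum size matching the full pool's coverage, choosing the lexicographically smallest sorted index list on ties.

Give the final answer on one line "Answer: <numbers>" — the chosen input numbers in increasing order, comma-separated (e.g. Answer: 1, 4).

input #1, k=8, r=10: events B1->F, B3->S, B2->F, B6->T, B6->T, B6->T, B6->T, B6->F, B8->E, B7->T; outcomes B1=F, B2=F, B3=S, B6=T, B6=F, B7=T, B8=E
input #2, k=4, r=12: events B1->F, B3->S, B2->F, B6->T, B6->T, B6->T, B6->F, B8->E, B7->T; outcomes B1=F, B2=F, B3=S, B6=T, B6=F, B7=T, B8=E
input #3, k=12, r=9: events B1->F, B3->E, B4->E, B2->F, B6->T, B6->T, B6->F, B8->E, B7->T; outcomes B1=F, B2=F, B3=E, B4=E, B6=T, B6=F, B7=T, B8=E
input #4, k=2, r=8: events B1->F, B3->E, B4->E, B2->T, B5->T, B6->T, B6->T, B6->T, B6->F, B8->E, B7->T; outcomes B1=F, B2=T, B3=E, B4=E, B5=T, B6=T, B6=F, B7=T, B8=E
input #5, k=7, r=3: events B1->F, B3->E, B4->E, B2->F, B6->T, B6->T, B6->T, B6->F, B8->S, B7->T; outcomes B1=F, B2=F, B3=E, B4=E, B6=T, B6=F, B7=T, B8=S
together the pool reaches 12 outcomes: B1=F, B2=T, B2=F, B3=S, B3=E, B4=E, B5=T, B6=T, B6=F, B7=T, B8=S, B8=E
checked all size-1 subsets: none covers 12 outcomes (max 9/12)
checked all size-2 subsets: none covers 12 outcomes (max 11/12)
size 3: inputs {1, 4, 5} cover all 12 outcomes, and no lexicographically smaller subset of this size does

Answer: 1, 4, 5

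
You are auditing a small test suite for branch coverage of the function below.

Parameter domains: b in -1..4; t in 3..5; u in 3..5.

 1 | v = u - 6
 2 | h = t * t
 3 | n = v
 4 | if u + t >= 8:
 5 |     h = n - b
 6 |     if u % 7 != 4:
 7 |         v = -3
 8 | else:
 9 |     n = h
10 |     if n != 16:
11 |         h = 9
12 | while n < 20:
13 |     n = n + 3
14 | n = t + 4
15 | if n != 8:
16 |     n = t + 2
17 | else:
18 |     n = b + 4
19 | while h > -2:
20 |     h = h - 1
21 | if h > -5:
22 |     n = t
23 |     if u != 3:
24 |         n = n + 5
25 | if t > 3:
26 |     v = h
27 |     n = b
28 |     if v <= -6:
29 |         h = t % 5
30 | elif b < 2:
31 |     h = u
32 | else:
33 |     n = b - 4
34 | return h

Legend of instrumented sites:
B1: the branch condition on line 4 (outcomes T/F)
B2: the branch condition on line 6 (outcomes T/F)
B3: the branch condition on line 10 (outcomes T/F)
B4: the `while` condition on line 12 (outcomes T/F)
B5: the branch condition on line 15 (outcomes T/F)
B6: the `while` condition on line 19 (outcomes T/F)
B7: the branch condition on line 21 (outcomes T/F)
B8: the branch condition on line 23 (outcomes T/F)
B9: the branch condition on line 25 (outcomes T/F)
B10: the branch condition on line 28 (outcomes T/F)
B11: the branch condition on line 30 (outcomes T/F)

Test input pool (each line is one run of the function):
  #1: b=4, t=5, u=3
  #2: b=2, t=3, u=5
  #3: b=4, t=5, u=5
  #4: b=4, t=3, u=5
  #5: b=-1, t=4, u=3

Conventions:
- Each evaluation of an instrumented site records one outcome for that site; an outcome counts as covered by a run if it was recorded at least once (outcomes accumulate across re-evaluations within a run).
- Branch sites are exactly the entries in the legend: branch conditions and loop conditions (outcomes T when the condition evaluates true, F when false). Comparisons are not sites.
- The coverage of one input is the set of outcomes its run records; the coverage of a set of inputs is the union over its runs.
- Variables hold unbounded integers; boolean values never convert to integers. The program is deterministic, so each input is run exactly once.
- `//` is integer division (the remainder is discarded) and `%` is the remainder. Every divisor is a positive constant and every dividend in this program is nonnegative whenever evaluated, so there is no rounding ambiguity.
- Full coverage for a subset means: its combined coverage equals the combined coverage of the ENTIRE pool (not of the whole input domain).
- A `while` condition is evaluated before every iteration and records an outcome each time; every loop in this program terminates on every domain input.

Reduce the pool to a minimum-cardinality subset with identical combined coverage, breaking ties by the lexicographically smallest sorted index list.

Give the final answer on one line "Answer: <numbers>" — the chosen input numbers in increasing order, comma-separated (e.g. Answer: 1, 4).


input #1 (b=4, t=5, u=3): events B1->T, B2->T, B4->T, B4->T, B4->T, B4->T, B4->T, B4->T, B4->T, B4->T, B4->F, B5->T, B6->F, B7->F, ...; covers B1=T, B2=T, B4=T, B4=F, B5=T, B6=F, B7=F, B9=T, B10=T
input #2 (b=2, t=3, u=5): events B1->T, B2->T, B4->T, B4->T, B4->T, B4->T, B4->T, B4->T, B4->T, B4->F, B5->T, B6->F, B7->T, B8->T, ...; covers B1=T, B2=T, B4=T, B4=F, B5=T, B6=F, B7=T, B8=T, B9=F, B11=F
input #3 (b=4, t=5, u=5): events B1->T, B2->T, B4->T, B4->T, B4->T, B4->T, B4->T, B4->T, B4->T, B4->F, B5->T, B6->F, B7->F, B9->T, ...; covers B1=T, B2=T, B4=T, B4=F, B5=T, B6=F, B7=F, B9=T, B10=F
input #4 (b=4, t=3, u=5): events B1->T, B2->T, B4->T, B4->T, B4->T, B4->T, B4->T, B4->T, B4->T, B4->F, B5->T, B6->F, B7->F, B9->F, ...; covers B1=T, B2=T, B4=T, B4=F, B5=T, B6=F, B7=F, B9=F, B11=F
input #5 (b=-1, t=4, u=3): events B1->F, B3->F, B4->T, B4->T, B4->F, B5->F, B6->T, B6->T, B6->T, B6->T, B6->T, B6->T, B6->T, B6->T, ...; covers B1=F, B3=F, B4=T, B4=F, B5=F, B6=T, B6=F, B7=T, B8=F, B9=T, B10=F
together the pool reaches 19 outcomes: B1=T, B1=F, B2=T, B3=F, B4=T, B4=F, B5=T, B5=F, B6=T, B6=F, B7=T, B7=F, B8=T, B8=F, B9=T, B9=F, B10=T, B10=F, B11=F
size 1 is not enough: best union over all size-1 subsets is 11/19
size 2 is not enough: best union over all size-2 subsets is 17/19
size 3: inputs {1, 2, 5} cover all 19 outcomes, and no lexicographically smaller subset of this size does
Answer: 1, 2, 5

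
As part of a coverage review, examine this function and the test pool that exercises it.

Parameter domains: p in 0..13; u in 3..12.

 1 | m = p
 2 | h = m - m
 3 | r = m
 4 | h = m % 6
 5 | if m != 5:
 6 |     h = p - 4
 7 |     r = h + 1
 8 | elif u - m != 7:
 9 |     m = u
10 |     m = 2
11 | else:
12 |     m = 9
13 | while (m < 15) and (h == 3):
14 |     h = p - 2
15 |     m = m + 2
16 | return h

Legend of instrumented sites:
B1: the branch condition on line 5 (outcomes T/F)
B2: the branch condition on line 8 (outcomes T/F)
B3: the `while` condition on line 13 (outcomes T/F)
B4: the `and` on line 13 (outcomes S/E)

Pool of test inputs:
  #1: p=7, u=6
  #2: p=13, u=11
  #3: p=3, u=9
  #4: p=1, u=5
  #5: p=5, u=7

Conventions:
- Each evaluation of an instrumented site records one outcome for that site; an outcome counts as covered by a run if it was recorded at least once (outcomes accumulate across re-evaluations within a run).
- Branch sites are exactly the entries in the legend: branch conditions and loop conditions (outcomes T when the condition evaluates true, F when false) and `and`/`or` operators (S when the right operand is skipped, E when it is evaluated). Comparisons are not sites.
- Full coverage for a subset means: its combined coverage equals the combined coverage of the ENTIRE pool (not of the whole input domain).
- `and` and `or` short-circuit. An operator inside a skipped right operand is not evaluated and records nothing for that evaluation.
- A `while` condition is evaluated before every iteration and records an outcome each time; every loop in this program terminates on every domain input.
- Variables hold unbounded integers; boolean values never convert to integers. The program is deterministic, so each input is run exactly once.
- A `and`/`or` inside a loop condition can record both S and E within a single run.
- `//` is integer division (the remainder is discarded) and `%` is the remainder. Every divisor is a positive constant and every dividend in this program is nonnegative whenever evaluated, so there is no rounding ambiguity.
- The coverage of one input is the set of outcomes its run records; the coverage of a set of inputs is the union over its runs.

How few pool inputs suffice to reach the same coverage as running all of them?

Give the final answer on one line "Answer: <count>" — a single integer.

input #1 (p=7, u=6): covers B1=T, B3=T, B3=F, B4=E
input #2 (p=13, u=11): covers B1=T, B3=F, B4=E
input #3 (p=3, u=9): covers B1=T, B3=F, B4=E
input #4 (p=1, u=5): covers B1=T, B3=F, B4=E
input #5 (p=5, u=7): covers B1=F, B2=T, B3=F, B4=E
the full pool covers 6 outcomes: B1=T, B1=F, B2=T, B3=T, B3=F, B4=E
every size-1 subset falls short of the 6 outcomes (best: 4/6)
inputs {1, 5} (size 2) cover everything; no size-2 subset with a lexicographically smaller index list covers all 6

Answer: 2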